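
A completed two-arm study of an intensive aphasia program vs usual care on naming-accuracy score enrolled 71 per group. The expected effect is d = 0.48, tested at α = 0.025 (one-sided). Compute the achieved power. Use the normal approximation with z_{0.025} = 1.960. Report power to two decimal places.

power ≈ 0.82

For two equal groups, power = Φ(d·√(n/2) − z_{α}).
d·√(n/2) = 0.48 × √(71/2) = 0.48 × 5.958 = 2.860.
z_β = 2.860 − 1.960 = 0.900.
Power = Φ(0.900) = 0.816.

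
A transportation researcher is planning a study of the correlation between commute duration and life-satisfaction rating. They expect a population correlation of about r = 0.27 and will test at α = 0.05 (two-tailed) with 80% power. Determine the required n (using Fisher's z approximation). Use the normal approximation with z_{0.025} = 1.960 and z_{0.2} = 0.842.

n = 106

Fisher's z: C = ½·ln((1+r)/(1−r)) = ½·ln(1.7397) = 0.2769.
n = ((z_{α/2} + z_β)/C)² + 3.
(1.960 + 0.842) / 0.2769 = 2.802 / 0.2769 = 10.119.
n = 10.119² + 3 = 102.40 + 3 = 105.4.
Round up.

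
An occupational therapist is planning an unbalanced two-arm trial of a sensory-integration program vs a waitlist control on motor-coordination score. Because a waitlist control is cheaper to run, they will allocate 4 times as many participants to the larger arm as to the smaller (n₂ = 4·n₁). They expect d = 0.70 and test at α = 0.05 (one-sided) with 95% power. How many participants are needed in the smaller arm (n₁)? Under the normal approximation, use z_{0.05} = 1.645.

n₁ = 28

With allocation ratio k = n₂/n₁ = 4, Var(x̄₁−x̄₂) = σ²(1/n₁ + 1/(k·n₁)) = σ²·(k+1)/(k·n₁).
So n₁ = (1 + 1/k)·((z_{α} + z_β)/d)² = 1.250 × (3.290/0.70)².
n₁ = 1.250 × 22.09 = 27.6.
Round up: n₁ = 28, giving n₂ = 4 × 28 = 112.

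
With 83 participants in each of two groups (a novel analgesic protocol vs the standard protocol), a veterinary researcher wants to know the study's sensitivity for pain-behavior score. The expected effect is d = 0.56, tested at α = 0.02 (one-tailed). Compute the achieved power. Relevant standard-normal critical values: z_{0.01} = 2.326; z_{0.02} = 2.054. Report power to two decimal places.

power ≈ 0.94

For two equal groups, power = Φ(d·√(n/2) − z_{α}).
d·√(n/2) = 0.56 × √(83/2) = 0.56 × 6.442 = 3.608.
z_β = 3.608 − 2.054 = 1.554.
Power = Φ(1.554) = 0.940.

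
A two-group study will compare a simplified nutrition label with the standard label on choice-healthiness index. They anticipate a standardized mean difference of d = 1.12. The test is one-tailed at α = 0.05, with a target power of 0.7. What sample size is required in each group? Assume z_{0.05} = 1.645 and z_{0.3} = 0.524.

n = 8 per group

For two independent groups with equal n: n = 2·((z_{α} + z_β) / d)².
z_{α} + z_β = 1.645 + 0.524 = 2.169.
n = 2 × (2.169 / 1.12)² = 2 × 1.937² = 2 × 3.75 = 7.5.
Round up to the next whole participant.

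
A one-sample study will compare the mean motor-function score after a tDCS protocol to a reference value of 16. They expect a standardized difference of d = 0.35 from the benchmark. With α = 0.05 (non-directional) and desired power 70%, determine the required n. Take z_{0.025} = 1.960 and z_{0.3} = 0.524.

n = 51

For a one-sample test: n = ((z_{α/2} + z_β) / d)².
z_{α/2} + z_β = 1.960 + 0.524 = 2.484.
n = (2.484 / 0.35)² = 7.097² = 50.37.
Round up.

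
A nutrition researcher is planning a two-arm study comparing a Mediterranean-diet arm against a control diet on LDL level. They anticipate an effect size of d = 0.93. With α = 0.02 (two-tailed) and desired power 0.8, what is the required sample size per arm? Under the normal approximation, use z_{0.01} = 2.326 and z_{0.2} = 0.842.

n = 24 per group

For two independent groups with equal n: n = 2·((z_{α/2} + z_β) / d)².
z_{α/2} + z_β = 2.326 + 0.842 = 3.168.
n = 2 × (3.168 / 0.93)² = 2 × 3.406² = 2 × 11.60 = 23.2.
Round up to the next whole participant.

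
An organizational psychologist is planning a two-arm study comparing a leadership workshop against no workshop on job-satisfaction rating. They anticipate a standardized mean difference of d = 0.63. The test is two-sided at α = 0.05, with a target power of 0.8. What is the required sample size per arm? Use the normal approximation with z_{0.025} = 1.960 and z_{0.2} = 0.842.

n = 40 per group

For two independent groups with equal n: n = 2·((z_{α/2} + z_β) / d)².
z_{α/2} + z_β = 1.960 + 0.842 = 2.802.
n = 2 × (2.802 / 0.63)² = 2 × 4.448² = 2 × 19.78 = 39.6.
Round up to the next whole participant.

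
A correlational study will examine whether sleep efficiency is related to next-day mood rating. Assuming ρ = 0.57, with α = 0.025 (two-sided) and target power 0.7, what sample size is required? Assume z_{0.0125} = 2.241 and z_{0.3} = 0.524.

Fisher's z: C = ½·ln((1+r)/(1−r)) = ½·ln(3.6512) = 0.6475.
n = ((z_{α/2} + z_β)/C)² + 3.
(2.241 + 0.524) / 0.6475 = 2.765 / 0.6475 = 4.270.
n = 4.270² + 3 = 18.24 + 3 = 21.2.
Round up.

n = 22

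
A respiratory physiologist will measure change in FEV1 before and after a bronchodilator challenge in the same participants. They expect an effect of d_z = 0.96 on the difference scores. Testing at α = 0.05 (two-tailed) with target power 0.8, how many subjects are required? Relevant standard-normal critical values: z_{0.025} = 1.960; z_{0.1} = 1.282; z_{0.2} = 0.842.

For a paired (one-sample on differences) test: n = ((z_{α/2} + z_β) / d)².
z_{α/2} + z_β = 1.960 + 0.842 = 2.802.
n = (2.802 / 0.96)² = 2.919² = 8.52.
Round up.

n = 9 pairs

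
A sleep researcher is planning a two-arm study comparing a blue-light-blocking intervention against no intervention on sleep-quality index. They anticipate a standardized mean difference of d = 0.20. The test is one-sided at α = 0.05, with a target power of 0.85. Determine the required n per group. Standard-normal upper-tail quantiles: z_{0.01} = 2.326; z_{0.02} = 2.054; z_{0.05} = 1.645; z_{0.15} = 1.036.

n = 360 per group

For two independent groups with equal n: n = 2·((z_{α} + z_β) / d)².
z_{α} + z_β = 1.645 + 1.036 = 2.681.
n = 2 × (2.681 / 0.20)² = 2 × 13.405² = 2 × 179.69 = 359.4.
Round up to the next whole participant.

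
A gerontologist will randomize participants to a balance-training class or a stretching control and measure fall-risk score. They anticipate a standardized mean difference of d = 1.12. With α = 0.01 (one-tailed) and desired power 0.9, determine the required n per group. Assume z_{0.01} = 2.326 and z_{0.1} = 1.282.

For two independent groups with equal n: n = 2·((z_{α} + z_β) / d)².
z_{α} + z_β = 2.326 + 1.282 = 3.608.
n = 2 × (3.608 / 1.12)² = 2 × 3.221² = 2 × 10.38 = 20.8.
Round up to the next whole participant.

n = 21 per group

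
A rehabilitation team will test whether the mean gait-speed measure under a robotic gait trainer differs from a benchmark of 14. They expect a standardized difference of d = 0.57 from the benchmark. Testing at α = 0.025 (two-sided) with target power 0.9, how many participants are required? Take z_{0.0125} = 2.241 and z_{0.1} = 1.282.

For a one-sample test: n = ((z_{α/2} + z_β) / d)².
z_{α/2} + z_β = 2.241 + 1.282 = 3.523.
n = (3.523 / 0.57)² = 6.181² = 38.20.
Round up.

n = 39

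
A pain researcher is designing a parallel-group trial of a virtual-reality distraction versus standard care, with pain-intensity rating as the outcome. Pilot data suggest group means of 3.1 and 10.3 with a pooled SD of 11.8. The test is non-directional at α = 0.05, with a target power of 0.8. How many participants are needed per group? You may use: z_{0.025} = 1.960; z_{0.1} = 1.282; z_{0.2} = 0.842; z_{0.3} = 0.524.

Cohen's d = |M₁ − M₂| / SD_pooled = |3.1 − 10.3| / 11.8 = 7.2 / 11.8 = 0.610.
For two independent groups with equal n: n = 2·((z_{α/2} + z_β) / d)².
z_{α/2} + z_β = 1.960 + 0.842 = 2.802.
n = 2 × (2.802 / 0.610)² = 2 × 4.593² = 2 × 21.10 = 42.2.
Round up to the next whole participant.

n = 43 per group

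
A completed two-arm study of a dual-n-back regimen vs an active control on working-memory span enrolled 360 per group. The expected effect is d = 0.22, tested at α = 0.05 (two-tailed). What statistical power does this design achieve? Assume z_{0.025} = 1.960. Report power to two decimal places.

power ≈ 0.84

For two equal groups, power = Φ(d·√(n/2) − z_{α/2}).
d·√(n/2) = 0.22 × √(360/2) = 0.22 × 13.416 = 2.952.
z_β = 2.952 − 1.960 = 0.992.
Power = Φ(0.992) = 0.839.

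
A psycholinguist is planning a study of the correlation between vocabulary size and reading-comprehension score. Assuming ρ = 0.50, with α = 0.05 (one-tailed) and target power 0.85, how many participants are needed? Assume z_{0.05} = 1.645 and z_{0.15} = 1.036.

Fisher's z: C = ½·ln((1+r)/(1−r)) = ½·ln(3.0000) = 0.5493.
n = ((z_{α} + z_β)/C)² + 3.
(1.645 + 1.036) / 0.5493 = 2.681 / 0.5493 = 4.881.
n = 4.881² + 3 = 23.82 + 3 = 26.8.
Round up.

n = 27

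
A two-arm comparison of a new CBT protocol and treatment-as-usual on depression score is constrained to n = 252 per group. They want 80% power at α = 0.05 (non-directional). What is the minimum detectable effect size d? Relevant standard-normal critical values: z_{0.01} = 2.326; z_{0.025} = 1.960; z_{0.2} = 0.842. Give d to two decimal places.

For two independent groups of n = 252 each: d_min = (z_{α/2} + z_β)·√(2/n).
z-sum = 1.960 + 0.842 = 2.802.
d_min = 2.802 × √(2/252) = 2.802 × 0.0891 = 0.250.

d_min ≈ 0.25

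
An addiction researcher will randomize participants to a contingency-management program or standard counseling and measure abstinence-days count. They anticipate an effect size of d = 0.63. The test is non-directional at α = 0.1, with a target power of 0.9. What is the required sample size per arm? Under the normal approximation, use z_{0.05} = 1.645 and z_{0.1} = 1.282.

n = 44 per group

For two independent groups with equal n: n = 2·((z_{α/2} + z_β) / d)².
z_{α/2} + z_β = 1.645 + 1.282 = 2.927.
n = 2 × (2.927 / 0.63)² = 2 × 4.646² = 2 × 21.59 = 43.2.
Round up to the next whole participant.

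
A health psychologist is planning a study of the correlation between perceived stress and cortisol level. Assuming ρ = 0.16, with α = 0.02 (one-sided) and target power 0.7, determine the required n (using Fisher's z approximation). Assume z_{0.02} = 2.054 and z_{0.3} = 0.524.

Fisher's z: C = ½·ln((1+r)/(1−r)) = ½·ln(1.3810) = 0.1614.
n = ((z_{α} + z_β)/C)² + 3.
(2.054 + 0.524) / 0.1614 = 2.578 / 0.1614 = 15.973.
n = 15.973² + 3 = 255.13 + 3 = 258.1.
Round up.

n = 259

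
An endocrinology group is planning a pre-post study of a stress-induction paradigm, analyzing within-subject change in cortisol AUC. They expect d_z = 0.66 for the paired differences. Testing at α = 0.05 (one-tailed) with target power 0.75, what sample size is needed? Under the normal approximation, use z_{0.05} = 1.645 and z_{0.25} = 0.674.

For a paired (one-sample on differences) test: n = ((z_{α} + z_β) / d)².
z_{α} + z_β = 1.645 + 0.674 = 2.319.
n = (2.319 / 0.66)² = 3.514² = 12.35.
Round up.

n = 13 pairs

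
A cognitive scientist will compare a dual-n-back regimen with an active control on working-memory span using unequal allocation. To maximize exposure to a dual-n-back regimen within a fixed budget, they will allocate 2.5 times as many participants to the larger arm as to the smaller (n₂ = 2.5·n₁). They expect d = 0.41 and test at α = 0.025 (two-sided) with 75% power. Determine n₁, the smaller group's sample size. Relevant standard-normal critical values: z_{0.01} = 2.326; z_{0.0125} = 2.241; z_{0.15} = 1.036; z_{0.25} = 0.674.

With allocation ratio k = n₂/n₁ = 2.5, Var(x̄₁−x̄₂) = σ²(1/n₁ + 1/(k·n₁)) = σ²·(k+1)/(k·n₁).
So n₁ = (1 + 1/k)·((z_{α/2} + z_β)/d)² = 1.400 × (2.915/0.41)².
n₁ = 1.400 × 50.55 = 70.8.
Round up: n₁ = 71, giving n₂ = ⌈2.5 × 71⌉ = ⌈177.5⌉ = 178.

n₁ = 71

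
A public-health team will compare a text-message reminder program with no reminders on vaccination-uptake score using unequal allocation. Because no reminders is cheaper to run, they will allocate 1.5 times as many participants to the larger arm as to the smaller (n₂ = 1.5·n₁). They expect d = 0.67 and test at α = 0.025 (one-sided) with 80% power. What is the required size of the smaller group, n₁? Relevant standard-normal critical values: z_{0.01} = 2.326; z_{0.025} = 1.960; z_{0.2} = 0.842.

n₁ = 30

With allocation ratio k = n₂/n₁ = 1.5, Var(x̄₁−x̄₂) = σ²(1/n₁ + 1/(k·n₁)) = σ²·(k+1)/(k·n₁).
So n₁ = (1 + 1/k)·((z_{α} + z_β)/d)² = 1.667 × (2.802/0.67)².
n₁ = 1.667 × 17.49 = 29.1.
Round up: n₁ = 30, giving n₂ = 1.5 × 30 = 45.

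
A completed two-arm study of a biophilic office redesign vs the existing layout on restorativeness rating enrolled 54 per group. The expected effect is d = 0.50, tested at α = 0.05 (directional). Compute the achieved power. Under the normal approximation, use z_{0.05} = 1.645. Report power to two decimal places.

power ≈ 0.83

For two equal groups, power = Φ(d·√(n/2) − z_{α}).
d·√(n/2) = 0.50 × √(54/2) = 0.50 × 5.196 = 2.598.
z_β = 2.598 − 1.645 = 0.953.
Power = Φ(0.953) = 0.830.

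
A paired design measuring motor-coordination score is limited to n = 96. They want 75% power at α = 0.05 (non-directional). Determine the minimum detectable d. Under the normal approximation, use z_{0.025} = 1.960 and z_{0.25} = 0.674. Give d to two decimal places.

d_min ≈ 0.27

For a single sample (or paired design) of n = 96: d_min = (z_{α/2} + z_β)/√n.
z-sum = 1.960 + 0.674 = 2.634.
d_min = 2.634 / √96 = 2.634 / 9.798 = 0.269.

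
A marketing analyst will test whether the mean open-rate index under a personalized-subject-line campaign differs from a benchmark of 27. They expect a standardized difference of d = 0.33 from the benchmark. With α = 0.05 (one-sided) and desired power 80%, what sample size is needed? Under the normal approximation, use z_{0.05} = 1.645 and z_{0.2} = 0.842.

For a one-sample test: n = ((z_{α} + z_β) / d)².
z_{α} + z_β = 1.645 + 0.842 = 2.487.
n = (2.487 / 0.33)² = 7.536² = 56.80.
Round up.

n = 57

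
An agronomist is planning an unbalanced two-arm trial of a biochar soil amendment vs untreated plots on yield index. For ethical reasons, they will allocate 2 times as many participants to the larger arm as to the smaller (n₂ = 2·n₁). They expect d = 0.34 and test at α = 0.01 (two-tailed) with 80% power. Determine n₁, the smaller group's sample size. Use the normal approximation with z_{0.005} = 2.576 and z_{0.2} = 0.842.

With allocation ratio k = n₂/n₁ = 2, Var(x̄₁−x̄₂) = σ²(1/n₁ + 1/(k·n₁)) = σ²·(k+1)/(k·n₁).
So n₁ = (1 + 1/k)·((z_{α/2} + z_β)/d)² = 1.500 × (3.418/0.34)².
n₁ = 1.500 × 101.06 = 151.6.
Round up: n₁ = 152, giving n₂ = 2 × 152 = 304.

n₁ = 152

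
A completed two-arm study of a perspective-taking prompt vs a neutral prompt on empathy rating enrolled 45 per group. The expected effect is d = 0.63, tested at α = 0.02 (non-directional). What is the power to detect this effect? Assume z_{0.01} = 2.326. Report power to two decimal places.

For two equal groups, power = Φ(d·√(n/2) − z_{α/2}).
d·√(n/2) = 0.63 × √(45/2) = 0.63 × 4.743 = 2.988.
z_β = 2.988 − 2.326 = 0.662.
Power = Φ(0.662) = 0.746.

power ≈ 0.75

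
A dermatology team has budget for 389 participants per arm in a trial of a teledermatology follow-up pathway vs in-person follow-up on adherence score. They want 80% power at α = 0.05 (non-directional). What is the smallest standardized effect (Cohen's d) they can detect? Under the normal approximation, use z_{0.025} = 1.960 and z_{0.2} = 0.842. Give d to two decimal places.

d_min ≈ 0.20

For two independent groups of n = 389 each: d_min = (z_{α/2} + z_β)·√(2/n).
z-sum = 1.960 + 0.842 = 2.802.
d_min = 2.802 × √(2/389) = 2.802 × 0.0717 = 0.201.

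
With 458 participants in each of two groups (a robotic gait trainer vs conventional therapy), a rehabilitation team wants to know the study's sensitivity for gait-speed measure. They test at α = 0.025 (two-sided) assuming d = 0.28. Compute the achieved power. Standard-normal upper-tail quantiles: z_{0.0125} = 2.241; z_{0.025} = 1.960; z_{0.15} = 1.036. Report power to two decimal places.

power ≈ 0.98

For two equal groups, power = Φ(d·√(n/2) − z_{α/2}).
d·√(n/2) = 0.28 × √(458/2) = 0.28 × 15.133 = 4.237.
z_β = 4.237 − 2.241 = 1.996.
Power = Φ(1.996) = 0.977.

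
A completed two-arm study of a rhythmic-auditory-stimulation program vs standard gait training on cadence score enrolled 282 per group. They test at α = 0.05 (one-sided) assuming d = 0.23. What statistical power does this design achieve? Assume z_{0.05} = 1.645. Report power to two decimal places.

power ≈ 0.86

For two equal groups, power = Φ(d·√(n/2) − z_{α}).
d·√(n/2) = 0.23 × √(282/2) = 0.23 × 11.874 = 2.731.
z_β = 2.731 − 1.645 = 1.086.
Power = Φ(1.086) = 0.861.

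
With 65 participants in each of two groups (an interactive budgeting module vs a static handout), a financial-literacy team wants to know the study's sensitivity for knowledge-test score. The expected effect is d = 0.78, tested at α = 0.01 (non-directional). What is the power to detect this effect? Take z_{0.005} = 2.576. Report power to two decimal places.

For two equal groups, power = Φ(d·√(n/2) − z_{α/2}).
d·√(n/2) = 0.78 × √(65/2) = 0.78 × 5.701 = 4.447.
z_β = 4.447 − 2.576 = 1.871.
Power = Φ(1.871) = 0.969.

power ≈ 0.97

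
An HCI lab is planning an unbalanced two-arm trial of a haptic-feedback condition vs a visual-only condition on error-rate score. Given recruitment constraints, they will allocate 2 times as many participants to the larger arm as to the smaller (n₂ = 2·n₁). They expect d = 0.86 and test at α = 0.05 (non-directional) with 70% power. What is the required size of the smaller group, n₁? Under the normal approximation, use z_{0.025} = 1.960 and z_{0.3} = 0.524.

n₁ = 13

With allocation ratio k = n₂/n₁ = 2, Var(x̄₁−x̄₂) = σ²(1/n₁ + 1/(k·n₁)) = σ²·(k+1)/(k·n₁).
So n₁ = (1 + 1/k)·((z_{α/2} + z_β)/d)² = 1.500 × (2.484/0.86)².
n₁ = 1.500 × 8.34 = 12.5.
Round up: n₁ = 13, giving n₂ = 2 × 13 = 26.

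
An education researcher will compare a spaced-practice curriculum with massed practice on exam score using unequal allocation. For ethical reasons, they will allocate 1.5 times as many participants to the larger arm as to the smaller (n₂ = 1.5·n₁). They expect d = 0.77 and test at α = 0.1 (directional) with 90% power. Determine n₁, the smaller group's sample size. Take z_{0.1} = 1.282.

With allocation ratio k = n₂/n₁ = 1.5, Var(x̄₁−x̄₂) = σ²(1/n₁ + 1/(k·n₁)) = σ²·(k+1)/(k·n₁).
So n₁ = (1 + 1/k)·((z_{α} + z_β)/d)² = 1.667 × (2.564/0.77)².
n₁ = 1.667 × 11.09 = 18.5.
Round up: n₁ = 19, giving n₂ = ⌈1.5 × 19⌉ = ⌈28.5⌉ = 29.

n₁ = 19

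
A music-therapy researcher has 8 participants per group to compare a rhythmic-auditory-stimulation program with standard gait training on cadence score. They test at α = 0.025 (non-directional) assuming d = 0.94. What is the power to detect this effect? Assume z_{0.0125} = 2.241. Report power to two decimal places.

power ≈ 0.36

For two equal groups, power = Φ(d·√(n/2) − z_{α/2}).
d·√(n/2) = 0.94 × √(8/2) = 0.94 × 2.000 = 1.880.
z_β = 1.880 − 2.241 = -0.361.
Power = Φ(-0.361) = 0.359.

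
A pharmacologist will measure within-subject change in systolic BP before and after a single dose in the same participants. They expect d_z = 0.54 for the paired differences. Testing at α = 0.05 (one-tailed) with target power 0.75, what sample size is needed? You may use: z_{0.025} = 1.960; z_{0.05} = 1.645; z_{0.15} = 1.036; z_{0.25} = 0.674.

n = 19 pairs

For a paired (one-sample on differences) test: n = ((z_{α} + z_β) / d)².
z_{α} + z_β = 1.645 + 0.674 = 2.319.
n = (2.319 / 0.54)² = 4.294² = 18.44.
Round up.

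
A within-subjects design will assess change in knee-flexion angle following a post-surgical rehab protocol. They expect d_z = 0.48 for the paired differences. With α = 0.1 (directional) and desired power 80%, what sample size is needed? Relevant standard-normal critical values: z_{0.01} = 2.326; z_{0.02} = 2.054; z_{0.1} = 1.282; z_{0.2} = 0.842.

For a paired (one-sample on differences) test: n = ((z_{α} + z_β) / d)².
z_{α} + z_β = 1.282 + 0.842 = 2.124.
n = (2.124 / 0.48)² = 4.425² = 19.58.
Round up.

n = 20 pairs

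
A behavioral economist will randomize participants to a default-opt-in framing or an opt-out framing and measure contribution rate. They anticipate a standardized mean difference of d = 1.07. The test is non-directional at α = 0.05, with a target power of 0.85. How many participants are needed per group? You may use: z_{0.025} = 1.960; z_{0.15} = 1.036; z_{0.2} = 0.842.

n = 16 per group

For two independent groups with equal n: n = 2·((z_{α/2} + z_β) / d)².
z_{α/2} + z_β = 1.960 + 1.036 = 2.996.
n = 2 × (2.996 / 1.07)² = 2 × 2.800² = 2 × 7.84 = 15.7.
Round up to the next whole participant.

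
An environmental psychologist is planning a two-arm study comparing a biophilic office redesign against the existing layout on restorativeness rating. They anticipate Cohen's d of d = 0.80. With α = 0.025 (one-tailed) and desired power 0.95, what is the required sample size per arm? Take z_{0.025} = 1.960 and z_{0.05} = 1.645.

n = 41 per group

For two independent groups with equal n: n = 2·((z_{α} + z_β) / d)².
z_{α} + z_β = 1.960 + 1.645 = 3.605.
n = 2 × (3.605 / 0.80)² = 2 × 4.506² = 2 × 20.31 = 40.6.
Round up to the next whole participant.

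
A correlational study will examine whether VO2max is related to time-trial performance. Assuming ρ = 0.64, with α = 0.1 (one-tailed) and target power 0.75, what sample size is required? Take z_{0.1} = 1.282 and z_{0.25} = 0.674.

n = 10

Fisher's z: C = ½·ln((1+r)/(1−r)) = ½·ln(4.5556) = 0.7582.
n = ((z_{α} + z_β)/C)² + 3.
(1.282 + 0.674) / 0.7582 = 1.956 / 0.7582 = 2.580.
n = 2.580² + 3 = 6.66 + 3 = 9.7.
Round up.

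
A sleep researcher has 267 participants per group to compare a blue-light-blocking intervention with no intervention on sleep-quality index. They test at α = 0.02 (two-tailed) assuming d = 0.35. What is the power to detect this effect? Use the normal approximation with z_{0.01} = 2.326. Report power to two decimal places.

For two equal groups, power = Φ(d·√(n/2) − z_{α/2}).
d·√(n/2) = 0.35 × √(267/2) = 0.35 × 11.554 = 4.044.
z_β = 4.044 − 2.326 = 1.718.
Power = Φ(1.718) = 0.957.

power ≈ 0.96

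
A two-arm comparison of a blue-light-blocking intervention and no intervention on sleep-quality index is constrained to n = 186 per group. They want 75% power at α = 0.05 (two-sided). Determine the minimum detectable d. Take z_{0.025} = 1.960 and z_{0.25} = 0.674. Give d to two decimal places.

d_min ≈ 0.27

For two independent groups of n = 186 each: d_min = (z_{α/2} + z_β)·√(2/n).
z-sum = 1.960 + 0.674 = 2.634.
d_min = 2.634 × √(2/186) = 2.634 × 0.1037 = 0.273.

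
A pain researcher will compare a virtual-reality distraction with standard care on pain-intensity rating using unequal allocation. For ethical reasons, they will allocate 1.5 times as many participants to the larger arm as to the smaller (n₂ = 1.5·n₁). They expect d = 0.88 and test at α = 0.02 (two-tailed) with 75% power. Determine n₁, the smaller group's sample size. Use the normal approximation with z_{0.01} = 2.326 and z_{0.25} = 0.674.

With allocation ratio k = n₂/n₁ = 1.5, Var(x̄₁−x̄₂) = σ²(1/n₁ + 1/(k·n₁)) = σ²·(k+1)/(k·n₁).
So n₁ = (1 + 1/k)·((z_{α/2} + z_β)/d)² = 1.667 × (3.000/0.88)².
n₁ = 1.667 × 11.62 = 19.4.
Round up: n₁ = 20, giving n₂ = 1.5 × 20 = 30.

n₁ = 20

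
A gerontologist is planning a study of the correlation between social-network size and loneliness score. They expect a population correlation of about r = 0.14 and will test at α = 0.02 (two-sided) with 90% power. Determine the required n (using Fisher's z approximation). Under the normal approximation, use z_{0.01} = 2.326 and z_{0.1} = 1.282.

n = 659

Fisher's z: C = ½·ln((1+r)/(1−r)) = ½·ln(1.3256) = 0.1409.
n = ((z_{α/2} + z_β)/C)² + 3.
(2.326 + 1.282) / 0.1409 = 3.608 / 0.1409 = 25.607.
n = 25.607² + 3 = 655.71 + 3 = 658.7.
Round up.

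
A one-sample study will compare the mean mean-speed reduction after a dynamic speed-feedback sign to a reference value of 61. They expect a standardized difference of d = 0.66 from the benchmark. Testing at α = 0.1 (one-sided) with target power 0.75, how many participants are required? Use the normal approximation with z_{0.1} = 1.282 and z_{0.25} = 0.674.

n = 9

For a one-sample test: n = ((z_{α} + z_β) / d)².
z_{α} + z_β = 1.282 + 0.674 = 1.956.
n = (1.956 / 0.66)² = 2.964² = 8.78.
Round up.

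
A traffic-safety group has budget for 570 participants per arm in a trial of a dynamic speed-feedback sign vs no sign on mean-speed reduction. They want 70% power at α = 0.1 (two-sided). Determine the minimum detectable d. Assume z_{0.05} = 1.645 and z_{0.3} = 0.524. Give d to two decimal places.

d_min ≈ 0.13

For two independent groups of n = 570 each: d_min = (z_{α/2} + z_β)·√(2/n).
z-sum = 1.645 + 0.524 = 2.169.
d_min = 2.169 × √(2/570) = 2.169 × 0.0592 = 0.128.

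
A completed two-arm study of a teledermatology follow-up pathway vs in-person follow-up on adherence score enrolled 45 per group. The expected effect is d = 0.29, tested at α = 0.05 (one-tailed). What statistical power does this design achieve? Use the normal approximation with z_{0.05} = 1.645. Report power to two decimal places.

power ≈ 0.39

For two equal groups, power = Φ(d·√(n/2) − z_{α}).
d·√(n/2) = 0.29 × √(45/2) = 0.29 × 4.743 = 1.376.
z_β = 1.376 − 1.645 = -0.269.
Power = Φ(-0.269) = 0.394.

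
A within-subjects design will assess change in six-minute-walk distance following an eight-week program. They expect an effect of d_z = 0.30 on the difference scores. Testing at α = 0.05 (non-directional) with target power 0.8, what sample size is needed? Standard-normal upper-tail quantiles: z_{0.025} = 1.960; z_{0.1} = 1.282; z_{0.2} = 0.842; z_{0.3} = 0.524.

For a paired (one-sample on differences) test: n = ((z_{α/2} + z_β) / d)².
z_{α/2} + z_β = 1.960 + 0.842 = 2.802.
n = (2.802 / 0.30)² = 9.340² = 87.24.
Round up.

n = 88 pairs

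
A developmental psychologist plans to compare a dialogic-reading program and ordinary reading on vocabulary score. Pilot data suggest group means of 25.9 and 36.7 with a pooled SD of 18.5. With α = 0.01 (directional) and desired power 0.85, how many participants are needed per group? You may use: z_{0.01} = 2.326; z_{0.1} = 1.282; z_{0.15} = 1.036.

Cohen's d = |M₁ − M₂| / SD_pooled = |25.9 − 36.7| / 18.5 = 10.8 / 18.5 = 0.584.
For two independent groups with equal n: n = 2·((z_{α} + z_β) / d)².
z_{α} + z_β = 2.326 + 1.036 = 3.362.
n = 2 × (3.362 / 0.584)² = 2 × 5.757² = 2 × 33.14 = 66.3.
Round up to the next whole participant.

n = 67 per group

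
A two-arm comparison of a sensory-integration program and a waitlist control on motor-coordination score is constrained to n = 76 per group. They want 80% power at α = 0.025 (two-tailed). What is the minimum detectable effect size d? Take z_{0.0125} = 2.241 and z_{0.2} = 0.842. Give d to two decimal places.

d_min ≈ 0.50

For two independent groups of n = 76 each: d_min = (z_{α/2} + z_β)·√(2/n).
z-sum = 2.241 + 0.842 = 3.083.
d_min = 3.083 × √(2/76) = 3.083 × 0.1622 = 0.500.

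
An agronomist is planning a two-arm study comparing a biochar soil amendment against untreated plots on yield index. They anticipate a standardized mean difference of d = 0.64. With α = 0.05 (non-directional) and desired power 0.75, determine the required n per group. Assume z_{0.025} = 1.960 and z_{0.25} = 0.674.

For two independent groups with equal n: n = 2·((z_{α/2} + z_β) / d)².
z_{α/2} + z_β = 1.960 + 0.674 = 2.634.
n = 2 × (2.634 / 0.64)² = 2 × 4.116² = 2 × 16.94 = 33.9.
Round up to the next whole participant.

n = 34 per group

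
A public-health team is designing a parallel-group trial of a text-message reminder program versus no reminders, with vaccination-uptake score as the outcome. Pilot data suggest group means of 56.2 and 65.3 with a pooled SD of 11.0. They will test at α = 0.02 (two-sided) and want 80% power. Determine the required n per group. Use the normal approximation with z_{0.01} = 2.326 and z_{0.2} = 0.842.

Cohen's d = |M₁ − M₂| / SD_pooled = |56.2 − 65.3| / 11.0 = 9.1 / 11.0 = 0.827.
For two independent groups with equal n: n = 2·((z_{α/2} + z_β) / d)².
z_{α/2} + z_β = 2.326 + 0.842 = 3.168.
n = 2 × (3.168 / 0.827)² = 2 × 3.831² = 2 × 14.67 = 29.3.
Round up to the next whole participant.

n = 30 per group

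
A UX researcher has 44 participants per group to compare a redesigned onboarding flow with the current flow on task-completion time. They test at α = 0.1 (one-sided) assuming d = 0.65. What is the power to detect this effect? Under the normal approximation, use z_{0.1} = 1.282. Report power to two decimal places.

power ≈ 0.96

For two equal groups, power = Φ(d·√(n/2) − z_{α}).
d·√(n/2) = 0.65 × √(44/2) = 0.65 × 4.690 = 3.049.
z_β = 3.049 − 1.282 = 1.767.
Power = Φ(1.767) = 0.961.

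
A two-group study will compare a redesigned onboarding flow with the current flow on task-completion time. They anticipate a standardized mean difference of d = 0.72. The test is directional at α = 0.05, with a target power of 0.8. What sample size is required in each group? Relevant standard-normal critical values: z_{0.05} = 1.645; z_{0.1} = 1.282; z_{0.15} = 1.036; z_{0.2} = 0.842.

For two independent groups with equal n: n = 2·((z_{α} + z_β) / d)².
z_{α} + z_β = 1.645 + 0.842 = 2.487.
n = 2 × (2.487 / 0.72)² = 2 × 3.454² = 2 × 11.93 = 23.9.
Round up to the next whole participant.

n = 24 per group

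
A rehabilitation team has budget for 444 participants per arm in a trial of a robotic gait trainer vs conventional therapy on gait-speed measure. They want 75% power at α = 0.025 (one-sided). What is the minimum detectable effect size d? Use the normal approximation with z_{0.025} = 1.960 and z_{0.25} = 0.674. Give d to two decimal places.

d_min ≈ 0.18

For two independent groups of n = 444 each: d_min = (z_{α} + z_β)·√(2/n).
z-sum = 1.960 + 0.674 = 2.634.
d_min = 2.634 × √(2/444) = 2.634 × 0.0671 = 0.177.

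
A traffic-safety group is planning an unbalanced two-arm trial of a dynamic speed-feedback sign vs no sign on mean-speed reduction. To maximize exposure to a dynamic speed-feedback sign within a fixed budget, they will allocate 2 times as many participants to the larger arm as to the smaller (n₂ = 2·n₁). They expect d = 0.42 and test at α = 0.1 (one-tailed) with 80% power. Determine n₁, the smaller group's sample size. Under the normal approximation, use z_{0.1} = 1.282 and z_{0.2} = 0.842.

With allocation ratio k = n₂/n₁ = 2, Var(x̄₁−x̄₂) = σ²(1/n₁ + 1/(k·n₁)) = σ²·(k+1)/(k·n₁).
So n₁ = (1 + 1/k)·((z_{α} + z_β)/d)² = 1.500 × (2.124/0.42)².
n₁ = 1.500 × 25.57 = 38.4.
Round up: n₁ = 39, giving n₂ = 2 × 39 = 78.

n₁ = 39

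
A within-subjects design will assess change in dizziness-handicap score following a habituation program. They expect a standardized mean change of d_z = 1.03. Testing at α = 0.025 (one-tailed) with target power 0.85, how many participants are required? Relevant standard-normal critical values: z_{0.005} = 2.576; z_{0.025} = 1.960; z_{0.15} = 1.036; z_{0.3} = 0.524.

n = 9 pairs

For a paired (one-sample on differences) test: n = ((z_{α} + z_β) / d)².
z_{α} + z_β = 1.960 + 1.036 = 2.996.
n = (2.996 / 1.03)² = 2.909² = 8.46.
Round up.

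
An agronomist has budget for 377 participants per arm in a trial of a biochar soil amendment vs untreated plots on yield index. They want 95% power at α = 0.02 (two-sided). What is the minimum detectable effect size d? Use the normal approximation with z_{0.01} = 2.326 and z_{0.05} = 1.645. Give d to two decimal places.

For two independent groups of n = 377 each: d_min = (z_{α/2} + z_β)·√(2/n).
z-sum = 2.326 + 1.645 = 3.971.
d_min = 3.971 × √(2/377) = 3.971 × 0.0728 = 0.289.

d_min ≈ 0.29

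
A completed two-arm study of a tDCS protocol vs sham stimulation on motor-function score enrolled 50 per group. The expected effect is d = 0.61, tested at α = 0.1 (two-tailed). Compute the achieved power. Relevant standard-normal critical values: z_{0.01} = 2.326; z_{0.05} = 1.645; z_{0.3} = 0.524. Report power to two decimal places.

power ≈ 0.92

For two equal groups, power = Φ(d·√(n/2) − z_{α/2}).
d·√(n/2) = 0.61 × √(50/2) = 0.61 × 5.000 = 3.050.
z_β = 3.050 − 1.645 = 1.405.
Power = Φ(1.405) = 0.920.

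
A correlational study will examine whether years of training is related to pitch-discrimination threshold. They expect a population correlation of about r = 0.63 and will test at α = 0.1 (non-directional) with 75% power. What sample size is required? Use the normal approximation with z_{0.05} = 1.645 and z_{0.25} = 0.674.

n = 13

Fisher's z: C = ½·ln((1+r)/(1−r)) = ½·ln(4.4054) = 0.7414.
n = ((z_{α/2} + z_β)/C)² + 3.
(1.645 + 0.674) / 0.7414 = 2.319 / 0.7414 = 3.128.
n = 3.128² + 3 = 9.78 + 3 = 12.8.
Round up.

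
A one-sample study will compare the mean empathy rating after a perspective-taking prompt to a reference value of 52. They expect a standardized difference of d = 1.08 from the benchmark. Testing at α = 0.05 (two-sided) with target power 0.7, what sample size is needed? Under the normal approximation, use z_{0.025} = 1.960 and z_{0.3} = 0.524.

For a one-sample test: n = ((z_{α/2} + z_β) / d)².
z_{α/2} + z_β = 1.960 + 0.524 = 2.484.
n = (2.484 / 1.08)² = 2.300² = 5.29.
Round up.

n = 6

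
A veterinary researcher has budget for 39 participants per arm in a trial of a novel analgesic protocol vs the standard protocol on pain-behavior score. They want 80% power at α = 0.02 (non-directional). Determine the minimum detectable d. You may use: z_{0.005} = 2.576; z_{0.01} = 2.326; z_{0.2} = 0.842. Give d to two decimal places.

d_min ≈ 0.72

For two independent groups of n = 39 each: d_min = (z_{α/2} + z_β)·√(2/n).
z-sum = 2.326 + 0.842 = 3.168.
d_min = 3.168 × √(2/39) = 3.168 × 0.2265 = 0.717.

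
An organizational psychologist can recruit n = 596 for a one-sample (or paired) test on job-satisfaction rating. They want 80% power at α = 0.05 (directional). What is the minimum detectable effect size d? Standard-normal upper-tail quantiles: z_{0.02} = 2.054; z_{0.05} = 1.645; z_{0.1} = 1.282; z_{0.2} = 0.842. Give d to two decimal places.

For a single sample (or paired design) of n = 596: d_min = (z_{α} + z_β)/√n.
z-sum = 1.645 + 0.842 = 2.487.
d_min = 2.487 / √596 = 2.487 / 24.413 = 0.102.

d_min ≈ 0.10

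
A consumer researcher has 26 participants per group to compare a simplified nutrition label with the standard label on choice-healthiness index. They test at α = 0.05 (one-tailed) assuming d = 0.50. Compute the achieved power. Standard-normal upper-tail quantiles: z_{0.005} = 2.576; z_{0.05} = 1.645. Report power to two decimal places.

For two equal groups, power = Φ(d·√(n/2) − z_{α}).
d·√(n/2) = 0.50 × √(26/2) = 0.50 × 3.606 = 1.803.
z_β = 1.803 − 1.645 = 0.158.
Power = Φ(0.158) = 0.563.

power ≈ 0.56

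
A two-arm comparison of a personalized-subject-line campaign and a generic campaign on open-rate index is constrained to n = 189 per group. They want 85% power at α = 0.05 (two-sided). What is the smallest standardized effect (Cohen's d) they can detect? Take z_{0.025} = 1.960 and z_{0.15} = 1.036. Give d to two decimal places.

d_min ≈ 0.31

For two independent groups of n = 189 each: d_min = (z_{α/2} + z_β)·√(2/n).
z-sum = 1.960 + 1.036 = 2.996.
d_min = 2.996 × √(2/189) = 2.996 × 0.1029 = 0.308.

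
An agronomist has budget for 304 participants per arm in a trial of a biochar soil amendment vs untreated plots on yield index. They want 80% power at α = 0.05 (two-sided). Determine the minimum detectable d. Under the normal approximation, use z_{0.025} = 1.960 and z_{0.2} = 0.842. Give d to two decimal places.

For two independent groups of n = 304 each: d_min = (z_{α/2} + z_β)·√(2/n).
z-sum = 1.960 + 0.842 = 2.802.
d_min = 2.802 × √(2/304) = 2.802 × 0.0811 = 0.227.

d_min ≈ 0.23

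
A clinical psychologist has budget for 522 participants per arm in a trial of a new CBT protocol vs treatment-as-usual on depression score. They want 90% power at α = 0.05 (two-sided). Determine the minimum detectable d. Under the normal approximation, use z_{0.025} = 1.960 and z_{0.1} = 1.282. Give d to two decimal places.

d_min ≈ 0.20

For two independent groups of n = 522 each: d_min = (z_{α/2} + z_β)·√(2/n).
z-sum = 1.960 + 1.282 = 3.242.
d_min = 3.242 × √(2/522) = 3.242 × 0.0619 = 0.201.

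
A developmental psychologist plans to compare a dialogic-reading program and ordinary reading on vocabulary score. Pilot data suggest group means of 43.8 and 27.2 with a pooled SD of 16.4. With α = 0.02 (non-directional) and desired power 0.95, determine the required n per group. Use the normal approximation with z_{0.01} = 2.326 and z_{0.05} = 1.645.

n = 31 per group

Cohen's d = |M₁ − M₂| / SD_pooled = |43.8 − 27.2| / 16.4 = 16.6 / 16.4 = 1.012.
For two independent groups with equal n: n = 2·((z_{α/2} + z_β) / d)².
z_{α/2} + z_β = 2.326 + 1.645 = 3.971.
n = 2 × (3.971 / 1.012)² = 2 × 3.924² = 2 × 15.40 = 30.8.
Round up to the next whole participant.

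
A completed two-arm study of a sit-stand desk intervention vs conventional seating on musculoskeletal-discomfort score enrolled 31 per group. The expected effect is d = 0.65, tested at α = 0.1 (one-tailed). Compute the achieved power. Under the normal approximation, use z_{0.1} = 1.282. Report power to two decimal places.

power ≈ 0.90

For two equal groups, power = Φ(d·√(n/2) − z_{α}).
d·√(n/2) = 0.65 × √(31/2) = 0.65 × 3.937 = 2.559.
z_β = 2.559 − 1.282 = 1.277.
Power = Φ(1.277) = 0.899.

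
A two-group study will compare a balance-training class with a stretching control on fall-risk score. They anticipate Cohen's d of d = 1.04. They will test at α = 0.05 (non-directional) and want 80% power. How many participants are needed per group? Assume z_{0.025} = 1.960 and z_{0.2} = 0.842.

n = 15 per group

For two independent groups with equal n: n = 2·((z_{α/2} + z_β) / d)².
z_{α/2} + z_β = 1.960 + 0.842 = 2.802.
n = 2 × (2.802 / 1.04)² = 2 × 2.694² = 2 × 7.26 = 14.5.
Round up to the next whole participant.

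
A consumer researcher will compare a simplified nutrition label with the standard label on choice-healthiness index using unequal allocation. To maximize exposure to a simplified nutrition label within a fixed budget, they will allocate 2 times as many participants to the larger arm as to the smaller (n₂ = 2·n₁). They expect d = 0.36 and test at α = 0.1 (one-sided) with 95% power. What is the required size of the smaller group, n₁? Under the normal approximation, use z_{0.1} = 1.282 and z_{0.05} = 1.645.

n₁ = 100

With allocation ratio k = n₂/n₁ = 2, Var(x̄₁−x̄₂) = σ²(1/n₁ + 1/(k·n₁)) = σ²·(k+1)/(k·n₁).
So n₁ = (1 + 1/k)·((z_{α} + z_β)/d)² = 1.500 × (2.927/0.36)².
n₁ = 1.500 × 66.11 = 99.2.
Round up: n₁ = 100, giving n₂ = 2 × 100 = 200.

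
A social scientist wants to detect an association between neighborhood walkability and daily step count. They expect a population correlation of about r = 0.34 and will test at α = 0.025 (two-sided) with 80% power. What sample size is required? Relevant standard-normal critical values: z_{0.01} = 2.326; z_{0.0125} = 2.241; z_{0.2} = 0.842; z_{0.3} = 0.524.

Fisher's z: C = ½·ln((1+r)/(1−r)) = ½·ln(2.0303) = 0.3541.
n = ((z_{α/2} + z_β)/C)² + 3.
(2.241 + 0.842) / 0.3541 = 3.083 / 0.3541 = 8.707.
n = 8.707² + 3 = 75.80 + 3 = 78.8.
Round up.

n = 79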